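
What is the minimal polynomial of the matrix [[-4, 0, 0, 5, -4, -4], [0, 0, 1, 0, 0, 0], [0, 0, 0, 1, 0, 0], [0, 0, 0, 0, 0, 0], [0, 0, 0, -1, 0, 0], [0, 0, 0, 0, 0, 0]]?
m_A(x) = x^3(x + 4)

The characteristic polynomial factors as x^5(x + 4). The minimal polynomial is ∏(x - λ)^{k_λ} where k_λ is the size of the largest Jordan block at λ.

For λ = -4: rank(A + 4I) = 5, and the largest Jordan block has size 1 (the smallest k with rank((A + 4I)^k) = rank((A + 4I)^(k+1))).
For λ = 0: rank(A) = 3, and the largest Jordan block has size 3 (the smallest k with rank(A^k) = rank(A^(k+1))).

So m_A(x) = x^3(x + 4).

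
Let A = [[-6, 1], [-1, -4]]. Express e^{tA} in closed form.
A has Jordan form J = [[-5, 1], [0, -5]] with A = PJP^{-1}, so e^{tA} = P e^{tJ} P^{-1}.

For a Jordan block J_k(λ), e^{tJ_k(λ)} = e^{λt} · (I + tN + t^2 N^2/2! + ... + t^{k-1} N^{k-1}/(k-1)!) where N is the nilpotent superdiagonal part.

Assembling the blocks and conjugating back gives the entries of e^{tA} as shown above.

e^{tA} = [[(1 - t)*e^{-5*t}, t*e^{-5*t}], [-t*e^{-5*t}, (t + 1)*e^{-5*t}]]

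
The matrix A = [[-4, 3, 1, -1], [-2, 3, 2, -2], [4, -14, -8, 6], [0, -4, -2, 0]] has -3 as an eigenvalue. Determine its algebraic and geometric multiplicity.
The characteristic polynomial is (x + 2)^3(x + 3), so the factor x + 3 appears with exponent 1: the algebraic multiplicity is 1.

rank(A + 3I) = 3, so the eigenspace has dimension 4 - 3 = 1: the geometric multiplicity is 1.

algebraic multiplicity 1, geometric multiplicity 1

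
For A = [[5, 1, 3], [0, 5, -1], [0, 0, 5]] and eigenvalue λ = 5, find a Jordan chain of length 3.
We seek v_1 ∈ ker((A - 5I)^3) \ ker((A - 5I)^2), then set v_{i+1} = (A - 5I) v_i.

One such chain is v_1 = [[2, -3, 1]]^T, v_2 = [[0, -1, 0]]^T, v_3 = [[-1, 0, 0]]^T. Check: (A - 5I) v_3 = [[0, 0, 0]]^T = 0.

v_1 = [[2, -3, 1]]^T, v_2 = [[0, -1, 0]]^T, v_3 = [[-1, 0, 0]]^T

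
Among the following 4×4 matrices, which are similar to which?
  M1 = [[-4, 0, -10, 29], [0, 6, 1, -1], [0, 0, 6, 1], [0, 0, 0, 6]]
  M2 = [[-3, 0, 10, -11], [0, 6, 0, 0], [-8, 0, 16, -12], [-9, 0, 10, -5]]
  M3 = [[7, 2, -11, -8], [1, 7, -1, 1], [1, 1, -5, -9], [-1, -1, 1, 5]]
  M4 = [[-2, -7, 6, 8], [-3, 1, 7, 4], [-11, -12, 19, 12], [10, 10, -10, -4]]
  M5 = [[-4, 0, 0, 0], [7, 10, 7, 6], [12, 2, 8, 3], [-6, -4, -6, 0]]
2 classes: {M1, M3, M4, M5}, {M2}

Characteristic polynomials: χ_{M1} = (x - 6)^3(x + 4), χ_{M2} = (x - 6)^3(x + 4), χ_{M3} = (x - 6)^3(x + 4), χ_{M4} = (x - 6)^3(x + 4), χ_{M5} = (x - 6)^3(x + 4).

{M1, M3, M4, M5}: invariant factors (x - 6)^3(x + 4).

{M2}: invariant factors x - 6, (x - 6)^2(x + 4).

Matrices are similar if and only if their invariant-factor lists agree; the partition into similarity classes is {M1, M3, M4, M5}, {M2}.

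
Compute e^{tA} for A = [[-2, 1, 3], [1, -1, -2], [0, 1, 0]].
A has Jordan form J = [[-1, 1, 0], [0, -1, 1], [0, 0, -1]] with A = PJP^{-1}, so e^{tA} = P e^{tJ} P^{-1}.

For a Jordan block J_k(λ), e^{tJ_k(λ)} = e^{λt} · (I + tN + t^2 N^2/2! + ... + t^{k-1} N^{k-1}/(k-1)!) where N is the nilpotent superdiagonal part.

Assembling the blocks and conjugating back gives the entries of e^{tA} as shown above.

e^{tA} = [[(t^2 - t + 1)*e^{-t}, t*(t + 1)*e^{-t}, t*(3 - t)*e^{-t}], [t*(2 - t)*e^{-t}/2, (2 - t^2)*e^{-t}/2, t*(t - 4)*e^{-t}/2], [t^2*e^{-t}/2, t*(t + 2)*e^{-t}/2, (-t^2/2 + t + 1)*e^{-t}]]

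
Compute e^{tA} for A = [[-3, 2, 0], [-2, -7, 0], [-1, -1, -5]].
A has Jordan form J = [[-5, 1, 0], [0, -5, 0], [0, 0, -5]] with A = PJP^{-1}, so e^{tA} = P e^{tJ} P^{-1}.

For a Jordan block J_k(λ), e^{tJ_k(λ)} = e^{λt} · (I + tN + t^2 N^2/2! + ... + t^{k-1} N^{k-1}/(k-1)!) where N is the nilpotent superdiagonal part.

Assembling the blocks and conjugating back gives the entries of e^{tA} as shown above.

e^{tA} = [[(2*t + 1)*e^{-5*t}, 2*t*e^{-5*t}, 0], [-2*t*e^{-5*t}, (1 - 2*t)*e^{-5*t}, 0], [-t*e^{-5*t}, -t*e^{-5*t}, e^{-5*t}]]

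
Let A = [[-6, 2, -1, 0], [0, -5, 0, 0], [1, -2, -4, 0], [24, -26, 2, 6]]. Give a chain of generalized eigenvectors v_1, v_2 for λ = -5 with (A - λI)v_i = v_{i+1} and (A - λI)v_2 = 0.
v_1 = [[1, 1, 0, 0]]^T, v_2 = [[1, 0, -1, -2]]^T

We seek v_1 ∈ ker((A + 5I)^2) \ ker(A + 5I), then set v_{i+1} = (A + 5I) v_i.

One such chain is v_1 = [[1, 1, 0, 0]]^T, v_2 = [[1, 0, -1, -2]]^T. Check: (A + 5I) v_2 = [[0, 0, 0, 0]]^T = 0.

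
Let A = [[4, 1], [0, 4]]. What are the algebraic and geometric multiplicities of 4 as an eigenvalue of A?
The characteristic polynomial is (x - 4)^2, so the factor x - 4 appears with exponent 2: the algebraic multiplicity is 2.

rank(A - 4I) = 1, so the eigenspace has dimension 2 - 1 = 1: the geometric multiplicity is 1.

Since 1 < 2, A is not diagonalizable.

algebraic multiplicity 2, geometric multiplicity 1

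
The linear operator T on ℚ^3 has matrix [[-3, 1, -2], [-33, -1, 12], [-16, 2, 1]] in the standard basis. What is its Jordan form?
The characteristic polynomial is det(xI - A) = (x - 5)(x + 4)^2, so the eigenvalues are -4 (algebraic multiplicity 2), 5 (algebraic multiplicity 1).

For λ = -4: rank(A + 4I) = 2, rank((A + 4I)^2) = 1. The eigenspace has dimension 3 - 2 = 1, so there is 1 Jordan block; the rank sequence gives block sizes [2].

For λ = 5: algebraic multiplicity 1 gives one 1×1 block.

Assembling the blocks gives the Jordan form J above.

J = [[-4, 1, 0], [0, -4, 0], [0, 0, 5]]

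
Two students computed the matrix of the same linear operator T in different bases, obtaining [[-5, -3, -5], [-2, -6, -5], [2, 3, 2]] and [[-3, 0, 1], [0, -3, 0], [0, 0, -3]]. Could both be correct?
Two matrices over a field are similar if and only if they have the same invariant factors.

Both A and B have characteristic polynomial (x + 3)^3 and minimal polynomial (x + 3)^2. Computing further, both have invariant factors x + 3, (x + 3)^2. Hence A and B are similar.

Yes.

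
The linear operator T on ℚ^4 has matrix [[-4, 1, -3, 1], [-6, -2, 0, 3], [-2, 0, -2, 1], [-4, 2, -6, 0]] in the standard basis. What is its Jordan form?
J = [[-2, 1, 0, 0], [0, -2, 0, 0], [0, 0, -2, 1], [0, 0, 0, -2]]

The characteristic polynomial is det(xI - A) = (x + 2)^4, so the eigenvalues are -2 (algebraic multiplicity 4).

For λ = -2: rank(A + 2I) = 2, rank((A + 2I)^2) = 0. The eigenspace has dimension 4 - 2 = 2, so there are 2 Jordan blocks; the rank sequence gives block sizes [2, 2].

Assembling the blocks gives the Jordan form J above.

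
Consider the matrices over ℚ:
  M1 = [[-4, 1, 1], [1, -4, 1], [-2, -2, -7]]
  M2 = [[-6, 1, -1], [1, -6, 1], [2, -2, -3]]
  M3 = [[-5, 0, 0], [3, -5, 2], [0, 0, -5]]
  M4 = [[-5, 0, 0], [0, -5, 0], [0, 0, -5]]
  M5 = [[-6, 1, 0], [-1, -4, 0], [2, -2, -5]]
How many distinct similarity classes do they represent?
Characteristic polynomials: χ_{M1} = (x + 5)^3, χ_{M2} = (x + 5)^3, χ_{M3} = (x + 5)^3, χ_{M4} = (x + 5)^3, χ_{M5} = (x + 5)^3.

{M1, M2, M3, M5}: invariant factors x + 5, (x + 5)^2.

{M4}: invariant factors x + 5, x + 5, x + 5.

Matrices are similar if and only if their invariant-factor lists agree; the partition into similarity classes is {M1, M2, M3, M5}, {M4}.

2 classes: {M1, M2, M3, M5}, {M4}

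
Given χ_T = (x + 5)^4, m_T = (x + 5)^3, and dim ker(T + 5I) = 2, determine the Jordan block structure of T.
λ = -5: algebraic multiplicity 4 (exponent in χ_T), largest block size 3 (exponent in m_T), 2 blocks (geometric multiplicity). These force block sizes [3, 1].

Jordan blocks: (-5, 3), (-5, 1)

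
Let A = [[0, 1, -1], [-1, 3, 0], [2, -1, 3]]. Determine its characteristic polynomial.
χ_A(x) = (x - 2)^3

xI - A = [[x, -1, 1], [1, x - 3, 0], [-2, 1, x - 3]].

Expanding det(xI - A) along the first row:
det(xI - A) = + (x)·det([[x - 3, 0], [1, x - 3]]) - (-1)·det([[1, 0], [-2, x - 3]]) + (1)·det([[1, x - 3], [-2, 1]]).

Evaluating gives χ_A(x) = x^3 - 6x^2 + 12x - 8 = (x - 2)^3.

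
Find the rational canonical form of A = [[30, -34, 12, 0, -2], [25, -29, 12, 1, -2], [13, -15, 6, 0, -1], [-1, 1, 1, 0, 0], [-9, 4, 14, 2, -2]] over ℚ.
R = [[0, 0, 0, 0, -4], [1, 0, 0, 0, -16], [0, 1, 0, 0, -17], [0, 0, 1, 0, 1], [0, 0, 0, 1, 5]]

The invariant factors of A (the non-unit diagonal entries of the Smith normal form of xI - A over ℚ[x]) are (x + 1)(x^2 - 3x - 2)^2, each dividing the next. The characteristic polynomial is their product, (x + 1)(x^2 - 3x - 2)^2.

The rational canonical form is the block-diagonal matrix of companion matrices C(f_i):
R = [[0, 0, 0, 0, -4], [1, 0, 0, 0, -16], [0, 1, 0, 0, -17], [0, 0, 1, 0, 1], [0, 0, 0, 1, 5]].

Note the characteristic polynomial does not split into linear factors over ℚ, so A has no Jordan form over ℚ; the rational canonical form exists over any field.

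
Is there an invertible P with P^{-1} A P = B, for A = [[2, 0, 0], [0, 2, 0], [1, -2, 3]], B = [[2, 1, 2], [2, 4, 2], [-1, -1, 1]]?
No.

Both have characteristic polynomial (x - 3)(x - 2)^2, but the minimal polynomial of A is (x - 3)(x - 2) while the minimal polynomial of B is (x - 3)(x - 2)^2. The minimal polynomial is a similarity invariant, so A and B are not similar.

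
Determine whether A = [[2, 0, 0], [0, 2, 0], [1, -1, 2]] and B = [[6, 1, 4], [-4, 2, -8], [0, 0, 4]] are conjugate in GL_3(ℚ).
trace(A) = 6 but trace(B) = 12. The trace is a similarity invariant, so A and B are not similar.

No.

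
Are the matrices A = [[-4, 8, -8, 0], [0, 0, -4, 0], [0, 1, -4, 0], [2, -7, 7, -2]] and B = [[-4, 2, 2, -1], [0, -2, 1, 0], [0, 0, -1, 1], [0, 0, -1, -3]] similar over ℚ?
Yes.

Two matrices over a field are similar if and only if they have the same invariant factors.

Both A and B have characteristic polynomial (x + 2)^3(x + 4) and minimal polynomial (x + 2)^3(x + 4). Computing further, both have invariant factors (x + 2)^3(x + 4). Hence A and B are similar.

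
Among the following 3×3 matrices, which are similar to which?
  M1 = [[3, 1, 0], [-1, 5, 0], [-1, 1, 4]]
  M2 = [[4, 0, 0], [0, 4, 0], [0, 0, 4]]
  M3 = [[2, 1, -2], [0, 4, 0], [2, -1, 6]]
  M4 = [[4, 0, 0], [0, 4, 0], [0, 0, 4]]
2 classes: {M1, M3}, {M2, M4}

Characteristic polynomials: χ_{M1} = (x - 4)^3, χ_{M2} = (x - 4)^3, χ_{M3} = (x - 4)^3, χ_{M4} = (x - 4)^3.

{M1, M3}: invariant factors x - 4, (x - 4)^2.

{M2, M4}: invariant factors x - 4, x - 4, x - 4.

Matrices are similar if and only if their invariant-factor lists agree; the partition into similarity classes is {M1, M3}, {M2, M4}.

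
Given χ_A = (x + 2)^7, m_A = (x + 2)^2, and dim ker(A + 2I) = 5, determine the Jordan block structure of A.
λ = -2: algebraic multiplicity 7 (exponent in χ_A), largest block size 2 (exponent in m_A), 5 blocks (geometric multiplicity). These force block sizes [2, 2, 1, 1, 1].

Jordan blocks: (-2, 2), (-2, 2), (-2, 1), (-2, 1), (-2, 1)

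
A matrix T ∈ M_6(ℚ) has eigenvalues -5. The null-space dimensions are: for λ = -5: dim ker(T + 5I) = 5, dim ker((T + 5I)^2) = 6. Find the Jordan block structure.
Jordan blocks: (-5, 2), (-5, 1), (-5, 1), (-5, 1), (-5, 1)

λ = -5: successive nullity increments [5, 1] count blocks of size ≥ k; block sizes are [2, 1, 1, 1, 1].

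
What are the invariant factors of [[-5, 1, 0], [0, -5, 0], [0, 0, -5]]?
x + 5, (x + 5)^2

The Jordan structure of A has elementary divisors (x + 5)^2, (x + 5). Arranging the block sizes at each eigenvalue in decreasing order and taking row products gives the invariant factors.

Invariant factors (smallest first, each dividing the next): x + 5, (x + 5)^2.

Check: the last factor (x + 5)^2 is the minimal polynomial, and the product (x + 5)^3 is the characteristic polynomial.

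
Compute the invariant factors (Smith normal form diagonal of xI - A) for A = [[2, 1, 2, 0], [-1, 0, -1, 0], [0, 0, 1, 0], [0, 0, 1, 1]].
The Jordan structure of A has elementary divisors (x - 1)^3, (x - 1). Arranging the block sizes at each eigenvalue in decreasing order and taking row products gives the invariant factors.

Invariant factors (smallest first, each dividing the next): x - 1, (x - 1)^3.

Check: the last factor (x - 1)^3 is the minimal polynomial, and the product (x - 1)^4 is the characteristic polynomial.

x - 1, (x - 1)^3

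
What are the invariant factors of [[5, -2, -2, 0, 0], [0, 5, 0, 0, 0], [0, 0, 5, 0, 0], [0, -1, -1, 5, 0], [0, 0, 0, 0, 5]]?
x - 5, x - 5, x - 5, (x - 5)^2

The Jordan structure of A has elementary divisors (x - 5)^2, (x - 5), (x - 5), (x - 5). Arranging the block sizes at each eigenvalue in decreasing order and taking row products gives the invariant factors.

Invariant factors (smallest first, each dividing the next): x - 5, x - 5, x - 5, (x - 5)^2.

Check: the last factor (x - 5)^2 is the minimal polynomial, and the product (x - 5)^5 is the characteristic polynomial.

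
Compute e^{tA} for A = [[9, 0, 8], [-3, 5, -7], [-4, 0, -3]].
A has Jordan form J = [[1, 0, 0], [0, 5, 1], [0, 0, 5]] with A = PJP^{-1}, so e^{tA} = P e^{tJ} P^{-1}.

For a Jordan block J_k(λ), e^{tJ_k(λ)} = e^{λt} · (I + tN + t^2 N^2/2! + ... + t^{k-1} N^{k-1}/(k-1)!) where N is the nilpotent superdiagonal part.

Assembling the blocks and conjugating back gives the entries of e^{tA} as shown above.

e^{tA} = [[2*e^{5*t} - e^{t}, 0, 2*(e^{4*t} - 1)*e^{t}], [t*e^{5*t} - e^{5*t} + e^{t}, e^{5*t}, (t*e^{4*t} - 2*e^{4*t} + 2)*e^{t}], [-e^{5*t} + e^{t}, 0, (2 - e^{4*t})*e^{t}]]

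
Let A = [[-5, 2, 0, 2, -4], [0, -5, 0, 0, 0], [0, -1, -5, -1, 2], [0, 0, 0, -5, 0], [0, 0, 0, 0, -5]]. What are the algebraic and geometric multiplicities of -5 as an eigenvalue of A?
algebraic multiplicity 5, geometric multiplicity 4

The characteristic polynomial is (x + 5)^5, so the factor x + 5 appears with exponent 5: the algebraic multiplicity is 5.

rank(A + 5I) = 1, so the eigenspace has dimension 5 - 1 = 4: the geometric multiplicity is 4.

Since 4 < 5, A is not diagonalizable.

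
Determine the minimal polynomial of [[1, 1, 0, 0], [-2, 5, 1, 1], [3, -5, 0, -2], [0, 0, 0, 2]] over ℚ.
m_A(x) = (x - 2)^3

The characteristic polynomial factors as (x - 2)^4. The minimal polynomial is ∏(x - λ)^{k_λ} where k_λ is the size of the largest Jordan block at λ.

For λ = 2: rank(A - 2I) = 2, and the largest Jordan block has size 3 (the smallest k with rank((A - 2I)^k) = rank((A - 2I)^(k+1))).

So m_A(x) = (x - 2)^3.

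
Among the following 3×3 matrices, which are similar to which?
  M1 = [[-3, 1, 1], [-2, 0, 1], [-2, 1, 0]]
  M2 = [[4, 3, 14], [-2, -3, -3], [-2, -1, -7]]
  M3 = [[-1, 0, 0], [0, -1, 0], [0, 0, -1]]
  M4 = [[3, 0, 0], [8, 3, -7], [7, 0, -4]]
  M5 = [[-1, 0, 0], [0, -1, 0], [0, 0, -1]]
4 classes: {M1}, {M2}, {M3, M5}, {M4}

Characteristic polynomials: χ_{M1} = (x + 1)^3, χ_{M2} = (x + 2)^3, χ_{M3} = (x + 1)^3, χ_{M4} = (x - 3)^2(x + 4), χ_{M5} = (x + 1)^3.

{M1}: invariant factors x + 1, (x + 1)^2.

{M2}: invariant factors (x + 2)^3.

{M3, M5}: invariant factors x + 1, x + 1, x + 1.

{M4}: invariant factors (x - 3)^2(x + 4).

Matrices are similar if and only if their invariant-factor lists agree; the partition into similarity classes is {M1}, {M2}, {M3, M5}, {M4}.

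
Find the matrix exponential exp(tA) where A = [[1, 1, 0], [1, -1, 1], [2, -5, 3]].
A has Jordan form J = [[1, 1, 0], [0, 1, 1], [0, 0, 1]] with A = PJP^{-1}, so e^{tA} = P e^{tJ} P^{-1}.

For a Jordan block J_k(λ), e^{tJ_k(λ)} = e^{λt} · (I + tN + t^2 N^2/2! + ... + t^{k-1} N^{k-1}/(k-1)!) where N is the nilpotent superdiagonal part.

Assembling the blocks and conjugating back gives the entries of e^{tA} as shown above.

e^{tA} = [[(t^2 + 2)*e^{t}/2, t*(1 - t)*e^{t}, t^2*e^{t}/2], [t*e^{t}, (1 - 2*t)*e^{t}, t*e^{t}], [t*(4 - t)*e^{t}/2, t*(t - 5)*e^{t}, (-t^2 + 4*t + 2)*e^{t}/2]]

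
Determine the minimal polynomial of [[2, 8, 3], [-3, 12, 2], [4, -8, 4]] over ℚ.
The characteristic polynomial factors as (x - 6)^3. The minimal polynomial is ∏(x - λ)^{k_λ} where k_λ is the size of the largest Jordan block at λ.

For λ = 6: rank(A - 6I) = 2, and the largest Jordan block has size 3 (the smallest k with rank((A - 6I)^k) = rank((A - 6I)^(k+1))).

So m_A(x) = (x - 6)^3.

m_A(x) = (x - 6)^3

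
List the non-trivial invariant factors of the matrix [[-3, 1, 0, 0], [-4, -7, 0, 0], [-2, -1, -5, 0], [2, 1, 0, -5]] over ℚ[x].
The Jordan structure of A has elementary divisors (x + 5)^2, (x + 5), (x + 5). Arranging the block sizes at each eigenvalue in decreasing order and taking row products gives the invariant factors.

Invariant factors (smallest first, each dividing the next): x + 5, x + 5, (x + 5)^2.

Check: the last factor (x + 5)^2 is the minimal polynomial, and the product (x + 5)^4 is the characteristic polynomial.

x + 5, x + 5, (x + 5)^2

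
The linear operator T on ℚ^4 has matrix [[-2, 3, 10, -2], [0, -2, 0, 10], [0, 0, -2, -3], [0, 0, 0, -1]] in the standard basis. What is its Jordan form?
The characteristic polynomial is det(xI - A) = (x + 1)(x + 2)^3, so the eigenvalues are -2 (algebraic multiplicity 3), -1 (algebraic multiplicity 1).

For λ = -2: rank(A + 2I) = 2, rank((A + 2I)^2) = 1. The eigenspace has dimension 4 - 2 = 2, so there are 2 Jordan blocks; the rank sequence gives block sizes [2, 1].

For λ = -1: algebraic multiplicity 1 gives one 1×1 block.

Assembling the blocks gives the Jordan form J above.

J = [[-2, 1, 0, 0], [0, -2, 0, 0], [0, 0, -2, 0], [0, 0, 0, -1]]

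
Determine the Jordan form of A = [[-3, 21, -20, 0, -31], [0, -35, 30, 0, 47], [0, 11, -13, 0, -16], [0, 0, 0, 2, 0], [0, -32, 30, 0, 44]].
The characteristic polynomial is det(xI - A) = (x - 2)^2(x + 3)^3, so the eigenvalues are -3 (algebraic multiplicity 3), 2 (algebraic multiplicity 2).

For λ = -3: rank(A + 3I) = 3, rank((A + 3I)^2) = 2. The eigenspace has dimension 5 - 3 = 2, so there are 2 Jordan blocks; the rank sequence gives block sizes [2, 1].

For λ = 2: rank(A - 2I) = 3. The eigenspace has dimension 5 - 3 = 2, so there are 2 Jordan blocks; the rank sequence gives block sizes [1, 1].

Assembling the blocks gives the Jordan form J above.

J = [[-3, 1, 0, 0, 0], [0, -3, 0, 0, 0], [0, 0, -3, 0, 0], [0, 0, 0, 2, 0], [0, 0, 0, 0, 2]]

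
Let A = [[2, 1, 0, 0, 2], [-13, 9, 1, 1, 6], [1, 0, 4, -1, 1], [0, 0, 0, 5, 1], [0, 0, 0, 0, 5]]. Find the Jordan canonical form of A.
J = [[5, 1, 0, 0, 0], [0, 5, 1, 0, 0], [0, 0, 5, 0, 0], [0, 0, 0, 5, 1], [0, 0, 0, 0, 5]]

The characteristic polynomial is det(xI - A) = (x - 5)^5, so the eigenvalues are 5 (algebraic multiplicity 5).

For λ = 5: rank(A - 5I) = 3, rank((A - 5I)^2) = 1, rank((A - 5I)^3) = 0. The eigenspace has dimension 5 - 3 = 2, so there are 2 Jordan blocks; the rank sequence gives block sizes [3, 2].

Assembling the blocks gives the Jordan form J above.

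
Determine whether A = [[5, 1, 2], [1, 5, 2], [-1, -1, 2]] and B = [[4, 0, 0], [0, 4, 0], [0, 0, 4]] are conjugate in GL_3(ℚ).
Both have characteristic polynomial (x - 4)^3, but the minimal polynomial of A is (x - 4)^2 while the minimal polynomial of B is x - 4. The minimal polynomial is a similarity invariant, so A and B are not similar.

No.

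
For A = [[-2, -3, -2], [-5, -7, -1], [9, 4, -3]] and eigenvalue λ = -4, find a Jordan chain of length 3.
v_1 = [[0, 1, -2]]^T, v_2 = [[1, -1, 2]]^T, v_3 = [[1, -4, 7]]^T

We seek v_1 ∈ ker((A + 4I)^3) \ ker((A + 4I)^2), then set v_{i+1} = (A + 4I) v_i.

One such chain is v_1 = [[0, 1, -2]]^T, v_2 = [[1, -1, 2]]^T, v_3 = [[1, -4, 7]]^T. Check: (A + 4I) v_3 = [[0, 0, 0]]^T = 0.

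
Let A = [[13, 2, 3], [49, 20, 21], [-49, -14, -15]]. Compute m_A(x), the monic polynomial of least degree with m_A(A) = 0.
m_A(x) = (x - 6)^2

The characteristic polynomial factors as (x - 6)^3. The minimal polynomial is ∏(x - λ)^{k_λ} where k_λ is the size of the largest Jordan block at λ.

For λ = 6: rank(A - 6I) = 1, and the largest Jordan block has size 2 (the smallest k with rank((A - 6I)^k) = rank((A - 6I)^(k+1))).

So m_A(x) = (x - 6)^2.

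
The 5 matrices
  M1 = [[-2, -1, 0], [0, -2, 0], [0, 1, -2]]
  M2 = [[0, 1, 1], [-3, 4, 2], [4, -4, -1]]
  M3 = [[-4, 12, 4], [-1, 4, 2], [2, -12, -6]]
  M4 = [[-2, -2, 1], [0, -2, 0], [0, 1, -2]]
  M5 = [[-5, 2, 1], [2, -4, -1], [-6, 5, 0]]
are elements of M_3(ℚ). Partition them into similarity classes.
Characteristic polynomials: χ_{M1} = (x + 2)^3, χ_{M2} = (x - 1)^3, χ_{M3} = (x + 2)^3, χ_{M4} = (x + 2)^3, χ_{M5} = (x + 3)^3.

{M1, M3}: invariant factors x + 2, (x + 2)^2.

{M2}: invariant factors (x - 1)^3.

{M4}: invariant factors (x + 2)^3.

{M5}: invariant factors (x + 3)^3.

Matrices are similar if and only if their invariant-factor lists agree; the partition into similarity classes is {M1, M3}, {M2}, {M4}, {M5}.

4 classes: {M1, M3}, {M2}, {M4}, {M5}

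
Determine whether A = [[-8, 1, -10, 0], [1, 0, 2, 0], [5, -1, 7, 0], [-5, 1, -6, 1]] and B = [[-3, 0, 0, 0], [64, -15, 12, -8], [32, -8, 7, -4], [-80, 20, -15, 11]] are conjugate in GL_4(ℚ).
Yes.

Two matrices over a field are similar if and only if they have the same invariant factors.

Both A and B have characteristic polynomial (x - 1)^3(x + 3) and minimal polynomial (x - 1)^2(x + 3). Computing further, both have invariant factors x - 1, (x - 1)^2(x + 3). Hence A and B are similar.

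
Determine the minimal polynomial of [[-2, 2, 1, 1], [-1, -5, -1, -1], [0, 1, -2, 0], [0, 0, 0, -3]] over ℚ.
The characteristic polynomial factors as (x + 3)^4. The minimal polynomial is ∏(x - λ)^{k_λ} where k_λ is the size of the largest Jordan block at λ.

For λ = -3: rank(A + 3I) = 2, and the largest Jordan block has size 3 (the smallest k with rank((A + 3I)^k) = rank((A + 3I)^(k+1))).

So m_A(x) = (x + 3)^3.

m_A(x) = (x + 3)^3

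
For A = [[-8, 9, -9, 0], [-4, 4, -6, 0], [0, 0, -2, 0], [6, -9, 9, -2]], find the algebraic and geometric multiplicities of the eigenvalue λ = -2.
The characteristic polynomial is (x + 2)^4, so the factor x + 2 appears with exponent 4: the algebraic multiplicity is 4.

rank(A + 2I) = 1, so the eigenspace has dimension 4 - 1 = 3: the geometric multiplicity is 3.

Since 3 < 4, A is not diagonalizable.

algebraic multiplicity 4, geometric multiplicity 3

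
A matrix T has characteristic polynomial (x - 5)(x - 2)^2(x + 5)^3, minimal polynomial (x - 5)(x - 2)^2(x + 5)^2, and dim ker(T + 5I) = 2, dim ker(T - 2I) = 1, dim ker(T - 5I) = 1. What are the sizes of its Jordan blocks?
λ = -5: algebraic multiplicity 3 (exponent in χ_T), largest block size 2 (exponent in m_T), 2 blocks (geometric multiplicity). These force block sizes [2, 1].
λ = 2: algebraic multiplicity 2 (exponent in χ_T), largest block size 2 (exponent in m_T), 1 block (geometric multiplicity). This forces block sizes [2].
λ = 5: algebraic multiplicity 1 (exponent in χ_T), largest block size 1 (exponent in m_T), 1 block (geometric multiplicity). This forces block sizes [1].

Jordan blocks: (-5, 2), (-5, 1), (2, 2), (5, 1)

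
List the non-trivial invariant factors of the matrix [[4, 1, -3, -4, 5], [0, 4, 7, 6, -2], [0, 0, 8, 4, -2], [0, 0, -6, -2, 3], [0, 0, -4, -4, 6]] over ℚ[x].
The Jordan structure of A has elementary divisors (x - 4)^3, (x - 4)^2. Arranging the block sizes at each eigenvalue in decreasing order and taking row products gives the invariant factors.

Invariant factors (smallest first, each dividing the next): (x - 4)^2, (x - 4)^3.

Check: the last factor (x - 4)^3 is the minimal polynomial, and the product (x - 4)^5 is the characteristic polynomial.

(x - 4)^2, (x - 4)^3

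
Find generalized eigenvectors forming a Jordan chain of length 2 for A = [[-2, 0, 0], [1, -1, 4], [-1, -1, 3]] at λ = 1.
We seek v_1 ∈ ker((A - I)^2) \ ker(A - I), then set v_{i+1} = (A - I) v_i.

One such chain is v_1 = [[0, 1, 1]]^T, v_2 = [[0, 2, 1]]^T. Check: (A - I) v_2 = [[0, 0, 0]]^T = 0.

v_1 = [[0, 1, 1]]^T, v_2 = [[0, 2, 1]]^T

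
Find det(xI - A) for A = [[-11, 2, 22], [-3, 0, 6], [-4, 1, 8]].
χ_A(x) = x^2(x + 3)

xI - A = [[x + 11, -2, -22], [3, x, -6], [4, -1, x - 8]].

Expanding det(xI - A) along the first row:
det(xI - A) = + (x + 11)·det([[x, -6], [-1, x - 8]]) - (-2)·det([[3, -6], [4, x - 8]]) + (-22)·det([[3, x], [4, -1]]).

Evaluating gives χ_A(x) = x^3 + 3x^2 = x^2(x + 3).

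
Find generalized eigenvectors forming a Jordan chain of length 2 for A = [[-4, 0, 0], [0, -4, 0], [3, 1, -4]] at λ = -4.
We seek v_1 ∈ ker((A + 4I)^2) \ ker(A + 4I), then set v_{i+1} = (A + 4I) v_i.

One such chain is v_1 = [[-1, 4, 1]]^T, v_2 = [[0, 0, 1]]^T. Check: (A + 4I) v_2 = [[0, 0, 0]]^T = 0.

v_1 = [[-1, 4, 1]]^T, v_2 = [[0, 0, 1]]^T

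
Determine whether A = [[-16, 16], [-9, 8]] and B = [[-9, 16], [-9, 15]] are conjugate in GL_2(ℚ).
trace(A) = -8 but trace(B) = 6. The trace is a similarity invariant, so A and B are not similar.

No.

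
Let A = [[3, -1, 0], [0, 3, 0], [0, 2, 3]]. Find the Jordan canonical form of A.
J = [[3, 1, 0], [0, 3, 0], [0, 0, 3]]

The characteristic polynomial is det(xI - A) = (x - 3)^3, so the eigenvalues are 3 (algebraic multiplicity 3).

For λ = 3: rank(A - 3I) = 1, rank((A - 3I)^2) = 0. The eigenspace has dimension 3 - 1 = 2, so there are 2 Jordan blocks; the rank sequence gives block sizes [2, 1].

Assembling the blocks gives the Jordan form J above.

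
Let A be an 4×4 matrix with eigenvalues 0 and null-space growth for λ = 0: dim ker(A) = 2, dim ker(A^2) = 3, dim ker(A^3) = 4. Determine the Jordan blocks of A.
Jordan blocks: (0, 3), (0, 1)

λ = 0: successive nullity increments [2, 1, 1] count blocks of size ≥ k; block sizes are [3, 1].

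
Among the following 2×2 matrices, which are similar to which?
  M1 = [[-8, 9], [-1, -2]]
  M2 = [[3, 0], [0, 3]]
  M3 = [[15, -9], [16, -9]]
Characteristic polynomials: χ_{M1} = (x + 5)^2, χ_{M2} = (x - 3)^2, χ_{M3} = (x - 3)^2.

{M1}: invariant factors (x + 5)^2.

{M2}: invariant factors x - 3, x - 3.

{M3}: invariant factors (x - 3)^2.

Matrices are similar if and only if their invariant-factor lists agree; the partition into similarity classes is {M1}, {M2}, {M3}.

3 classes: {M1}, {M2}, {M3}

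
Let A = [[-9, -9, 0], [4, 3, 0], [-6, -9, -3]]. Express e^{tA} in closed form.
A has Jordan form J = [[-3, 1, 0], [0, -3, 0], [0, 0, -3]] with A = PJP^{-1}, so e^{tA} = P e^{tJ} P^{-1}.

For a Jordan block J_k(λ), e^{tJ_k(λ)} = e^{λt} · (I + tN + t^2 N^2/2! + ... + t^{k-1} N^{k-1}/(k-1)!) where N is the nilpotent superdiagonal part.

Assembling the blocks and conjugating back gives the entries of e^{tA} as shown above.

e^{tA} = [[(1 - 6*t)*e^{-3*t}, -9*t*e^{-3*t}, 0], [4*t*e^{-3*t}, (6*t + 1)*e^{-3*t}, 0], [-6*t*e^{-3*t}, -9*t*e^{-3*t}, e^{-3*t}]]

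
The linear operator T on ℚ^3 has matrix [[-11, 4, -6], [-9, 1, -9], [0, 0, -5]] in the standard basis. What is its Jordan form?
J = [[-5, 1, 0], [0, -5, 0], [0, 0, -5]]

The characteristic polynomial is det(xI - A) = (x + 5)^3, so the eigenvalues are -5 (algebraic multiplicity 3).

For λ = -5: rank(A + 5I) = 1, rank((A + 5I)^2) = 0. The eigenspace has dimension 3 - 1 = 2, so there are 2 Jordan blocks; the rank sequence gives block sizes [2, 1].

Assembling the blocks gives the Jordan form J above.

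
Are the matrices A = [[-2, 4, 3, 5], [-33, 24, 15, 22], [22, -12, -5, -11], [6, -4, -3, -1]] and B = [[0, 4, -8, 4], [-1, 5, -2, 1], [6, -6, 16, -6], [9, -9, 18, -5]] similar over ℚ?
No.

Both have characteristic polynomial (x - 4)^4 and minimal polynomial (x - 4)^2. But rank(A - 4I) = 2 for A while rank(B - 4I) = 1 for B, so the number of Jordan blocks at λ = 4 differs. A and B are not similar.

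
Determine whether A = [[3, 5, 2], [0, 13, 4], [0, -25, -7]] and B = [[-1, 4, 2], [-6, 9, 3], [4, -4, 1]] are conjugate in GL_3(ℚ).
Yes.

Two matrices over a field are similar if and only if they have the same invariant factors.

Both A and B have characteristic polynomial (x - 3)^3 and minimal polynomial (x - 3)^2. Computing further, both have invariant factors x - 3, (x - 3)^2. Hence A and B are similar.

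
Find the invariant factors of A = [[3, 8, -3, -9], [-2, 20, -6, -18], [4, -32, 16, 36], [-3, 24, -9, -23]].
The Jordan structure of A has elementary divisors (x - 4)^2, (x - 4), (x - 4). Arranging the block sizes at each eigenvalue in decreasing order and taking row products gives the invariant factors.

Invariant factors (smallest first, each dividing the next): x - 4, x - 4, (x - 4)^2.

Check: the last factor (x - 4)^2 is the minimal polynomial, and the product (x - 4)^4 is the characteristic polynomial.

x - 4, x - 4, (x - 4)^2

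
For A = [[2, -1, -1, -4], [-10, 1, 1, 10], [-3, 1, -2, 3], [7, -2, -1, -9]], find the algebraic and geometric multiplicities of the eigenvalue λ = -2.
The characteristic polynomial is (x + 2)^4, so the factor x + 2 appears with exponent 4: the algebraic multiplicity is 4.

rank(A + 2I) = 2, so the eigenspace has dimension 4 - 2 = 2: the geometric multiplicity is 2.

Since 2 < 4, A is not diagonalizable.

algebraic multiplicity 4, geometric multiplicity 2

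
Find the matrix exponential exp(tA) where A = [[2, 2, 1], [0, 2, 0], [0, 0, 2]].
A has Jordan form J = [[2, 1, 0], [0, 2, 0], [0, 0, 2]] with A = PJP^{-1}, so e^{tA} = P e^{tJ} P^{-1}.

For a Jordan block J_k(λ), e^{tJ_k(λ)} = e^{λt} · (I + tN + t^2 N^2/2! + ... + t^{k-1} N^{k-1}/(k-1)!) where N is the nilpotent superdiagonal part.

Assembling the blocks and conjugating back gives the entries of e^{tA} as shown above.

e^{tA} = [[e^{2*t}, 2*t*e^{2*t}, t*e^{2*t}], [0, e^{2*t}, 0], [0, 0, e^{2*t}]]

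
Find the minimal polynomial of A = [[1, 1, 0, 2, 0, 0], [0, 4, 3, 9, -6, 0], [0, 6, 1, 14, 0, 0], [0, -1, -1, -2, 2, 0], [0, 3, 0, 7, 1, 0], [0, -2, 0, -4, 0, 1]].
m_A(x) = (x - 1)^3

The characteristic polynomial factors as (x - 1)^6. The minimal polynomial is ∏(x - λ)^{k_λ} where k_λ is the size of the largest Jordan block at λ.

For λ = 1: rank(A - I) = 3, and the largest Jordan block has size 3 (the smallest k with rank((A - I)^k) = rank((A - I)^(k+1))).

So m_A(x) = (x - 1)^3.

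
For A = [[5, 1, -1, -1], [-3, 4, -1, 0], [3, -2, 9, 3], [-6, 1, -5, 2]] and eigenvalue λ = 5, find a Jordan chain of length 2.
We seek v_1 ∈ ker((A - 5I)^2) \ ker(A - 5I), then set v_{i+1} = (A - 5I) v_i.

One such chain is v_1 = [[0, 1, 0, 0]]^T, v_2 = [[1, -1, -2, 1]]^T. Check: (A - 5I) v_2 = [[0, 0, 0, 0]]^T = 0.

v_1 = [[0, 1, 0, 0]]^T, v_2 = [[1, -1, -2, 1]]^T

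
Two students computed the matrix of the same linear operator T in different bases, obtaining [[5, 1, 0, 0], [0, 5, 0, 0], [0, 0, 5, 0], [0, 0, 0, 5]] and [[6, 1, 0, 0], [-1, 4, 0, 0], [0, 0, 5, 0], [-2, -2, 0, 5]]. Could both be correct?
Yes.

Two matrices over a field are similar if and only if they have the same invariant factors.

Both A and B have characteristic polynomial (x - 5)^4 and minimal polynomial (x - 5)^2. Computing further, both have invariant factors x - 5, x - 5, (x - 5)^2. Hence A and B are similar.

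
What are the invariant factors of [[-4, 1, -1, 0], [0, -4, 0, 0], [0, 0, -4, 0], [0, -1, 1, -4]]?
x + 4, x + 4, (x + 4)^2

The Jordan structure of A has elementary divisors (x + 4)^2, (x + 4), (x + 4). Arranging the block sizes at each eigenvalue in decreasing order and taking row products gives the invariant factors.

Invariant factors (smallest first, each dividing the next): x + 4, x + 4, (x + 4)^2.

Check: the last factor (x + 4)^2 is the minimal polynomial, and the product (x + 4)^4 is the characteristic polynomial.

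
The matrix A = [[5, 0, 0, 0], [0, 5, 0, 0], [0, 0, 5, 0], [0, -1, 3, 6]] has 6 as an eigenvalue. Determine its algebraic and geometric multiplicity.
The characteristic polynomial is (x - 6)(x - 5)^3, so the factor x - 6 appears with exponent 1: the algebraic multiplicity is 1.

rank(A - 6I) = 3, so the eigenspace has dimension 4 - 3 = 1: the geometric multiplicity is 1.

algebraic multiplicity 1, geometric multiplicity 1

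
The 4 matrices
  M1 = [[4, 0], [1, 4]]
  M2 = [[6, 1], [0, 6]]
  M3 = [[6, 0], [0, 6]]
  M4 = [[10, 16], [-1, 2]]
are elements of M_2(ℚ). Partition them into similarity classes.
Characteristic polynomials: χ_{M1} = (x - 4)^2, χ_{M2} = (x - 6)^2, χ_{M3} = (x - 6)^2, χ_{M4} = (x - 6)^2.

{M1}: invariant factors (x - 4)^2.

{M2, M4}: invariant factors (x - 6)^2.

{M3}: invariant factors x - 6, x - 6.

Matrices are similar if and only if their invariant-factor lists agree; the partition into similarity classes is {M1}, {M2, M4}, {M3}.

3 classes: {M1}, {M2, M4}, {M3}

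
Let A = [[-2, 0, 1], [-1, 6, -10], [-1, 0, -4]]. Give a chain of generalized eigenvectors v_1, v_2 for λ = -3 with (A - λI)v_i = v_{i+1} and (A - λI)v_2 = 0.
We seek v_1 ∈ ker((A + 3I)^2) \ ker(A + 3I), then set v_{i+1} = (A + 3I) v_i.

One such chain is v_1 = [[0, 1, 1]]^T, v_2 = [[1, -1, -1]]^T. Check: (A + 3I) v_2 = [[0, 0, 0]]^T = 0.

v_1 = [[0, 1, 1]]^T, v_2 = [[1, -1, -1]]^T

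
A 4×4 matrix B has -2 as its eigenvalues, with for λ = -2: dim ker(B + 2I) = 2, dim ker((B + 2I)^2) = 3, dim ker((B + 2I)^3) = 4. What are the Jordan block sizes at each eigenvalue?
Jordan blocks: (-2, 3), (-2, 1)

λ = -2: successive nullity increments [2, 1, 1] count blocks of size ≥ k; block sizes are [3, 1].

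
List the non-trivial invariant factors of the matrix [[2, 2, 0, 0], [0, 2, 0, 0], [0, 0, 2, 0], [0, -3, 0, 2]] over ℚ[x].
x - 2, x - 2, (x - 2)^2

The Jordan structure of A has elementary divisors (x - 2)^2, (x - 2), (x - 2). Arranging the block sizes at each eigenvalue in decreasing order and taking row products gives the invariant factors.

Invariant factors (smallest first, each dividing the next): x - 2, x - 2, (x - 2)^2.

Check: the last factor (x - 2)^2 is the minimal polynomial, and the product (x - 2)^4 is the characteristic polynomial.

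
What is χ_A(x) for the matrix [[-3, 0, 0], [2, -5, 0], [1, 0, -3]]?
xI - A = [[x + 3, 0, 0], [-2, x + 5, 0], [-1, 0, x + 3]].

Expanding det(xI - A) along the first row:
det(xI - A) = + (x + 3)·det([[x + 5, 0], [0, x + 3]]) - (0)·det([[-2, 0], [-1, x + 3]]) + (0)·det([[-2, x + 5], [-1, 0]]).

Evaluating gives χ_A(x) = x^3 + 11x^2 + 39x + 45 = (x + 3)^2(x + 5).

χ_A(x) = (x + 3)^2(x + 5)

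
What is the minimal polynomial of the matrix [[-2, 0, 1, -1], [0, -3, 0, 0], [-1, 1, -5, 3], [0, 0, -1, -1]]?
m_A(x) = (x + 2)(x + 3)^3

The characteristic polynomial factors as (x + 2)(x + 3)^3. The minimal polynomial is ∏(x - λ)^{k_λ} where k_λ is the size of the largest Jordan block at λ.

For λ = -3: rank(A + 3I) = 3, and the largest Jordan block has size 3 (the smallest k with rank((A + 3I)^k) = rank((A + 3I)^(k+1))).
For λ = -2: rank(A + 2I) = 3, and the largest Jordan block has size 1 (the smallest k with rank((A + 2I)^k) = rank((A + 2I)^(k+1))).

So m_A(x) = (x + 2)(x + 3)^3.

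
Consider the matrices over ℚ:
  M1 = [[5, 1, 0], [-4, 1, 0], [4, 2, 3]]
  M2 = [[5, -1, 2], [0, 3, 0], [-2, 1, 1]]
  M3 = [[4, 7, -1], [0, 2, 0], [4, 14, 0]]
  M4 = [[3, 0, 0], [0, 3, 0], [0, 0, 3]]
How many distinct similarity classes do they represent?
Characteristic polynomials: χ_{M1} = (x - 3)^3, χ_{M2} = (x - 3)^3, χ_{M3} = (x - 2)^3, χ_{M4} = (x - 3)^3.

{M1, M2}: invariant factors x - 3, (x - 3)^2.

{M3}: invariant factors x - 2, (x - 2)^2.

{M4}: invariant factors x - 3, x - 3, x - 3.

Matrices are similar if and only if their invariant-factor lists agree; the partition into similarity classes is {M1, M2}, {M3}, {M4}.

3 classes: {M1, M2}, {M3}, {M4}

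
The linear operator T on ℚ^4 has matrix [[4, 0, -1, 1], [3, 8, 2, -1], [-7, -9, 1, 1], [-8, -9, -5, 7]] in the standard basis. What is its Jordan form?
The characteristic polynomial is det(xI - A) = (x - 5)^4, so the eigenvalues are 5 (algebraic multiplicity 4).

For λ = 5: rank(A - 5I) = 2, rank((A - 5I)^2) = 0. The eigenspace has dimension 4 - 2 = 2, so there are 2 Jordan blocks; the rank sequence gives block sizes [2, 2].

Assembling the blocks gives the Jordan form J above.

J = [[5, 1, 0, 0], [0, 5, 0, 0], [0, 0, 5, 1], [0, 0, 0, 5]]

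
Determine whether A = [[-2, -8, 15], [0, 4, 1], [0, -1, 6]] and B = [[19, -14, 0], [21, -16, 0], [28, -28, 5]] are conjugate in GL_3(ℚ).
No.

Both have characteristic polynomial (x - 5)^2(x + 2), but the minimal polynomial of A is (x - 5)^2(x + 2) while the minimal polynomial of B is (x - 5)(x + 2). The minimal polynomial is a similarity invariant, so A and B are not similar.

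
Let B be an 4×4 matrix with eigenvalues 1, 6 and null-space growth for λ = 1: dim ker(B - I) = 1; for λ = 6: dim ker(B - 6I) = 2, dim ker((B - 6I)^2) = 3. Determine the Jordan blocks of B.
λ = 1: successive nullity increments [1] count blocks of size ≥ k; block sizes are [1].
λ = 6: successive nullity increments [2, 1] count blocks of size ≥ k; block sizes are [2, 1].

Jordan blocks: (1, 1), (6, 2), (6, 1)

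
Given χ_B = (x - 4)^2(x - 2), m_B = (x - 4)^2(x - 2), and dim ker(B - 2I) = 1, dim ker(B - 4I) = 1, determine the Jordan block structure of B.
Jordan blocks: (2, 1), (4, 2)

λ = 2: algebraic multiplicity 1 (exponent in χ_B), largest block size 1 (exponent in m_B), 1 block (geometric multiplicity). This forces block sizes [1].
λ = 4: algebraic multiplicity 2 (exponent in χ_B), largest block size 2 (exponent in m_B), 1 block (geometric multiplicity). This forces block sizes [2].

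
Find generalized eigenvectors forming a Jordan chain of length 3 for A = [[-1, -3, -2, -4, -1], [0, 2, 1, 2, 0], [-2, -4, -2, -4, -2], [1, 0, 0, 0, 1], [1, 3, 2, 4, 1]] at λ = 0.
We seek v_1 ∈ ker(A^3) \ ker(A^2), then set v_{i+1} = A v_i.

One such chain is v_1 = [[0, 1, 1, -1, -1]]^T, v_2 = [[0, 1, 0, -1, 0]]^T, v_3 = [[1, 0, 0, 0, -1]]^T. Check: A v_3 = [[0, 0, 0, 0, 0]]^T = 0.

v_1 = [[0, 1, 1, -1, -1]]^T, v_2 = [[0, 1, 0, -1, 0]]^T, v_3 = [[1, 0, 0, 0, -1]]^T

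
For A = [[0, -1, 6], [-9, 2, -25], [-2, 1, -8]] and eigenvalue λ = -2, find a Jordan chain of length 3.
v_1 = [[-3, 6, 2]]^T, v_2 = [[0, 1, 0]]^T, v_3 = [[-1, 4, 1]]^T

We seek v_1 ∈ ker((A + 2I)^3) \ ker((A + 2I)^2), then set v_{i+1} = (A + 2I) v_i.

One such chain is v_1 = [[-3, 6, 2]]^T, v_2 = [[0, 1, 0]]^T, v_3 = [[-1, 4, 1]]^T. Check: (A + 2I) v_3 = [[0, 0, 0]]^T = 0.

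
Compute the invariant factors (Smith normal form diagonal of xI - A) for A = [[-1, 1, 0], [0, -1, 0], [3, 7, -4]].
(x + 1)^2(x + 4)

The Jordan structure of A has elementary divisors (x + 4), (x + 1)^2. Arranging the block sizes at each eigenvalue in decreasing order and taking row products gives the invariant factors.

Invariant factors (smallest first, each dividing the next): (x + 1)^2(x + 4).

Check: the last factor (x + 1)^2(x + 4) is the minimal polynomial, and the product (x + 1)^2(x + 4) is the characteristic polynomial.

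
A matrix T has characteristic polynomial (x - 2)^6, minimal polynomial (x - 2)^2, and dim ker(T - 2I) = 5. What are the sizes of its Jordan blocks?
Jordan blocks: (2, 2), (2, 1), (2, 1), (2, 1), (2, 1)

λ = 2: algebraic multiplicity 6 (exponent in χ_T), largest block size 2 (exponent in m_T), 5 blocks (geometric multiplicity). These force block sizes [2, 1, 1, 1, 1].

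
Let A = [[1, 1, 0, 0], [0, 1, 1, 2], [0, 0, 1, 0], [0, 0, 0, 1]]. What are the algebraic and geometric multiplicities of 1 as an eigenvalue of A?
algebraic multiplicity 4, geometric multiplicity 2

The characteristic polynomial is (x - 1)^4, so the factor x - 1 appears with exponent 4: the algebraic multiplicity is 4.

rank(A - I) = 2, so the eigenspace has dimension 4 - 2 = 2: the geometric multiplicity is 2.

Since 2 < 4, A is not diagonalizable.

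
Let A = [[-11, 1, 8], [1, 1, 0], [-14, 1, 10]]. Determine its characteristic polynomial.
χ_A(x) = x^3

xI - A = [[x + 11, -1, -8], [-1, x - 1, 0], [14, -1, x - 10]].

Expanding det(xI - A) along the first row:
det(xI - A) = + (x + 11)·det([[x - 1, 0], [-1, x - 10]]) - (-1)·det([[-1, 0], [14, x - 10]]) + (-8)·det([[-1, x - 1], [14, -1]]).

Evaluating gives χ_A(x) = x^3.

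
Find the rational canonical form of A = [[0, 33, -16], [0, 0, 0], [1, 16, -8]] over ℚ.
The invariant factors of A (the non-unit diagonal entries of the Smith normal form of xI - A over ℚ[x]) are x(x + 4)^2, each dividing the next. The characteristic polynomial is their product, x(x + 4)^2.

The rational canonical form is the block-diagonal matrix of companion matrices C(f_i):
R = [[0, 0, 0], [1, 0, -16], [0, 1, -8]].

R = [[0, 0, 0], [1, 0, -16], [0, 1, -8]]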